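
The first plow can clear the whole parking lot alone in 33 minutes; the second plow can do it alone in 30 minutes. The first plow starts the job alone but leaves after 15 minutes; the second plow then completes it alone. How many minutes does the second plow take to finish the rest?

In 15 minutes the first plow does 15/33 = 5/11 of the job, leaving 6/11.
The second plow works at 1/30 per minute, so finishing takes 6/11 ÷ 1/30 = 180/11 minutes.

180/11 minutes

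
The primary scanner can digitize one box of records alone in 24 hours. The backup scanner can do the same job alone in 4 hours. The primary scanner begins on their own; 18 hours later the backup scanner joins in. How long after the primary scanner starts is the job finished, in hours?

132/7 hours

In the first 18 hours the primary scanner alone does 18/24 = 3/4 of the job, leaving 1/4.
Once everyone is working, combined rate: 1/24 + 1/4 = (1 + 6)/24 = 7/24 per hour.
Remaining 1/4 at 7/24 per hour takes 6/7 hours.
Total from the start = 18 + 6/7 = 132/7 hours.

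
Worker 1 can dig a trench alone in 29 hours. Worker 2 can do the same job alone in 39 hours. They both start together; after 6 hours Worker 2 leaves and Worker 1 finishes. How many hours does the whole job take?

In the first 6 hours the combined rate is 68/1131, so 136/377 of the job is done, leaving 241/377.
After Worker 2 leaves the rate is 1/29 per hour; the remaining 241/377 takes 241/13 hours.
Total = 6 + 241/13 = 319/13 hours.

319/13 hours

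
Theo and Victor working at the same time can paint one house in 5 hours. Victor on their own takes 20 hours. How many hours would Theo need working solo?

Combined rate is 1/5 per hour.
Known contribution: 1/20 per hour.
So Theo's rate is 1/5 − 1/20 = 3/20, meaning 20/3 hours alone.

20/3 hours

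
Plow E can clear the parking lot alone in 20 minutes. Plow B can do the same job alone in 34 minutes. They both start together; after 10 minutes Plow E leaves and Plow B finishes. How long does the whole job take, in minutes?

In the first 10 minutes the combined rate is 27/340, so 27/34 of the job is done, leaving 7/34.
After Plow E leaves the rate is 1/34 per minute; the remaining 7/34 takes 7 minutes.
Total = 10 + 7 = 17 minutes.

17 minutes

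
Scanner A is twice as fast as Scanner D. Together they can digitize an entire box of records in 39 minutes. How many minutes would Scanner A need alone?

Let Scanner D's rate be r; then Scanner A's rate is 2r, so together (2 + 1)r = 3r = 1/39.
Thus r = 1/117 per minute.
Scanner D alone: 117 minutes; Scanner A alone: 117/2 minutes.

117/2 minutes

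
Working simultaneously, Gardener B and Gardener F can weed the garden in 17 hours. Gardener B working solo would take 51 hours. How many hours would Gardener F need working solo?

Combined rate is 1/17 per hour.
Known contribution: 1/51 per hour.
So Gardener F's rate is 1/17 − 1/51 = 2/51, meaning 51/2 hours alone.

51/2 hours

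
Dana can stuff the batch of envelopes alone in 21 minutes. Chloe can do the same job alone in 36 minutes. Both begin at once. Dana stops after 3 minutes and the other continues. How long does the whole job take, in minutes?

216/7 minutes

In the first 3 minutes the combined rate is 19/252, so 19/84 of the job is done, leaving 65/84.
After Dana leaves the rate is 1/36 per minute; the remaining 65/84 takes 195/7 minutes.
Total = 3 + 195/7 = 216/7 minutes.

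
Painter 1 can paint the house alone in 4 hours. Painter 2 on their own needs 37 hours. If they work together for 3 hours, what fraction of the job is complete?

123/148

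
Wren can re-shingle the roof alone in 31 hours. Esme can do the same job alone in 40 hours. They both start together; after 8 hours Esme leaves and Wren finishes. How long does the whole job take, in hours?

124/5 hours

In the first 8 hours the combined rate is 71/1240, so 71/155 of the job is done, leaving 84/155.
After Esme leaves the rate is 1/31 per hour; the remaining 84/155 takes 84/5 hours.
Total = 8 + 84/5 = 124/5 hours.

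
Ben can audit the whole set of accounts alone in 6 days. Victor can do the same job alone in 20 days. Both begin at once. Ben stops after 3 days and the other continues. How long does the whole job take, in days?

10 days

In the first 3 days the combined rate is 13/60, so 13/20 of the job is done, leaving 7/20.
After Ben leaves the rate is 1/20 per day; the remaining 7/20 takes 7 days.
Total = 3 + 7 = 10 days.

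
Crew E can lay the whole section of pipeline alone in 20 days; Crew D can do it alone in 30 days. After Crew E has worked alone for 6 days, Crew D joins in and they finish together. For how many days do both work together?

42/5 days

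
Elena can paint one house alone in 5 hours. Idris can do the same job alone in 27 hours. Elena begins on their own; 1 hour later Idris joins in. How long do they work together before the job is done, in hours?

In the first 1 hour Elena alone does 1/5 of the job, leaving 4/5.
Once everyone is working, combined rate: 1/5 + 1/27 = (27 + 5)/135 = 32/135 per hour.
Remaining 4/5 at 32/135 per hour takes 27/8 hours.

27/8 hours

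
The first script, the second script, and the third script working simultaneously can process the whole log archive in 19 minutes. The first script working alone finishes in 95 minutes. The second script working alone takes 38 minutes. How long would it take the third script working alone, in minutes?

190/3 minutes

Combined rate is 1/19 per minute.
Known contribution: 1/95 + 1/38 = (2 + 5)/190 = 7/190 per minute.
So the third script's rate is 1/19 − 7/190 = 3/190, meaning 190/3 minutes alone.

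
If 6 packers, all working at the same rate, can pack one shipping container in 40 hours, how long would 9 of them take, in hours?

80/3 hours

Total work is 6·40 = 240 packer-hours.
With 9 packers: 240/9 = 80/3 hours.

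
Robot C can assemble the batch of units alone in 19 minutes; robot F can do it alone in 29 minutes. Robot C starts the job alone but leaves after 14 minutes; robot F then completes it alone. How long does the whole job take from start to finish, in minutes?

411/19 minutes

In 14 minutes robot C does 14/19 of the job, leaving 5/19.
Robot F works at 1/29 per minute, so finishing takes 5/19 ÷ 1/29 = 145/19 minutes.
Total time = 14 + 145/19 = 411/19 minutes.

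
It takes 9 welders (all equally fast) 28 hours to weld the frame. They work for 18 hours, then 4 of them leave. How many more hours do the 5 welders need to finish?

One welder does 1/252 of the job per hour.
After 18 hours with 9 welders, 9/14 is done (5/14 left).
With 5 welders the rate is 5/252, so the rest takes 5/14 ÷ 5/252 = 18 hours.

18 hours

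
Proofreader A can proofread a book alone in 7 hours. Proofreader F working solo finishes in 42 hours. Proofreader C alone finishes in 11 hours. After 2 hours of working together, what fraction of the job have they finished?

Combined rate: 1/7 + 1/42 + 1/11 = (66 + 11 + 42)/462 = 119/462 = 17/66 per hour.
In 2 hours they complete 2·17/66 = 17/33 of the job.

17/33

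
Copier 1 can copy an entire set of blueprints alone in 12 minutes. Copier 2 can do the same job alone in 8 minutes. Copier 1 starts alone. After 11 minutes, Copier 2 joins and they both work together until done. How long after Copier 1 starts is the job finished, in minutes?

In the first 11 minutes Copier 1 alone does 11/12 of the job, leaving 1/12.
Once everyone is working, combined rate: 1/12 + 1/8 = (2 + 3)/24 = 5/24 per minute.
Remaining 1/12 at 5/24 per minute takes 2/5 minutes.
Total from the start = 11 + 2/5 = 57/5 minutes.

57/5 minutes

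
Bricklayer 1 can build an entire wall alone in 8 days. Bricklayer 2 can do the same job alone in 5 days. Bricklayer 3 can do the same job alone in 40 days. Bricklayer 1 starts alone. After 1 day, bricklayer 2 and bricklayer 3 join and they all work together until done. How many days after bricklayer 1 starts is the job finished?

7/2 days

In the first 1 day bricklayer 1 alone does 1/8 of the job, leaving 7/8.
Once everyone is working, combined rate: 1/8 + 1/5 + 1/40 = (5 + 8 + 1)/40 = 14/40 = 7/20 per day.
Remaining 7/8 at 7/20 per day takes 5/2 days.
Total from the start = 1 + 5/2 = 7/2 days.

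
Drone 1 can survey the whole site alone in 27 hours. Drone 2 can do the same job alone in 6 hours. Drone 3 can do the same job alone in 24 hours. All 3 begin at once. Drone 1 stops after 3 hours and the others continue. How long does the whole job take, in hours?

64/15 hours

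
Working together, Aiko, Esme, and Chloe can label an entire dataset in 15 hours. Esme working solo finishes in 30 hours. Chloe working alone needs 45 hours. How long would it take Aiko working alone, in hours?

Combined rate is 1/15 per hour.
Known contribution: 1/30 + 1/45 = (3 + 2)/90 = 5/90 = 1/18 per hour.
So Aiko's rate is 1/15 − 1/18 = 1/90, meaning 90 hours alone.

90 hours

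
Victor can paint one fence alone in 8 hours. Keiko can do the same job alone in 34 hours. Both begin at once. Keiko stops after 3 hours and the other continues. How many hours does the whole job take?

124/17 hours

In the first 3 hours the combined rate is 21/136, so 63/136 of the job is done, leaving 73/136.
After Keiko leaves the rate is 1/8 per hour; the remaining 73/136 takes 73/17 hours.
Total = 3 + 73/17 = 124/17 hours.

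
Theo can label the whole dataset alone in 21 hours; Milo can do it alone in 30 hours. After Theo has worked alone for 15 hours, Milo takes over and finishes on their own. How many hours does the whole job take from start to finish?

In 15 hours Theo does 15/21 = 5/7 of the job, leaving 2/7.
Milo works at 1/30 per hour, so finishing takes 2/7 ÷ 1/30 = 60/7 hours.
Total time = 15 + 60/7 = 165/7 hours.

165/7 hours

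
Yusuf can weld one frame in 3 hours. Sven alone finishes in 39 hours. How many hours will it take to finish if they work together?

39/14 hours

With two workers the combined time is the product over the sum: 3·39/(3+39) = 117/42 = 39/14 hours.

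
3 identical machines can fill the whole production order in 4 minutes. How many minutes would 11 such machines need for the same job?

12/11 minutes

Total work is 3·4 = 12 machine-minutes.
With 11 machines: 12/11 minutes.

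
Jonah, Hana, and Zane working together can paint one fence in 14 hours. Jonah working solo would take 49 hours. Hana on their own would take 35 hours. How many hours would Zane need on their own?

490/11 hours

Combined rate is 1/14 per hour.
Known contribution: 1/49 + 1/35 = (5 + 7)/245 = 12/245 per hour.
So Zane's rate is 1/14 − 12/245 = 11/490, meaning 490/11 hours alone.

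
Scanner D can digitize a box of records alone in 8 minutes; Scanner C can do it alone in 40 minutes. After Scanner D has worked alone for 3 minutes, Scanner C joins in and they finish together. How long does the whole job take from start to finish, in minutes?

In 3 minutes Scanner D does 3/8 of the job, leaving 5/8.
Scanner D and Scanner C together work at 3/20 per minute, so finishing takes 5/8 ÷ 3/20 = 25/6 minutes.
Total time = 3 + 25/6 = 43/6 minutes.

43/6 minutes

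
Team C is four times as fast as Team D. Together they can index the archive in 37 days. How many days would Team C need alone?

Let Team D's rate be r; then Team C's rate is 4r, so together (4 + 1)r = 5r = 1/37.
Thus r = 1/185 per day.
Team D alone: 185 days; Team C alone: 185/4 days.

185/4 days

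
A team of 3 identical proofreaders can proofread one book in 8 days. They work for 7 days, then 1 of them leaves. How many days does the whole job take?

17/2 days

One proofreader does 1/24 of the job per day.
After 7 days with 3 proofreaders, 7/8 is done (1/8 left).
With 2 proofreaders the rate is 2/24 = 1/12, so the rest takes 1/8 ÷ 1/12 = 3/2 days.
Total = 7 + 3/2 = 17/2 days.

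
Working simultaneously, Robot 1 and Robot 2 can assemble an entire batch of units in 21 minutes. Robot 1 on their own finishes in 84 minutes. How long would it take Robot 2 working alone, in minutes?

28 minutes

Combined rate is 1/21 per minute.
Known contribution: 1/84 per minute.
So Robot 2's rate is 1/21 − 1/84 = 1/28, meaning 28 minutes alone.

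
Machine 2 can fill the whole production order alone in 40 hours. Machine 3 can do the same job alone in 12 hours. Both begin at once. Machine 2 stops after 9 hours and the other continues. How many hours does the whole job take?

In the first 9 hours the combined rate is 13/120, so 39/40 of the job is done, leaving 1/40.
After Machine 2 leaves the rate is 1/12 per hour; the remaining 1/40 takes 3/10 hours.
Total = 9 + 3/10 = 93/10 hours.

93/10 hours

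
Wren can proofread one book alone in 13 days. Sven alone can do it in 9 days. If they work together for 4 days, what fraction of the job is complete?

88/117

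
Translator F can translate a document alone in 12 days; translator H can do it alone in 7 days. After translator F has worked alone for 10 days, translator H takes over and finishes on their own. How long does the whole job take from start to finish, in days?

In 10 days translator F does 10/12 = 5/6 of the job, leaving 1/6.
Translator H works at 1/7 per day, so finishing takes 1/6 ÷ 1/7 = 7/6 days.
Total time = 10 + 7/6 = 67/6 days.

67/6 days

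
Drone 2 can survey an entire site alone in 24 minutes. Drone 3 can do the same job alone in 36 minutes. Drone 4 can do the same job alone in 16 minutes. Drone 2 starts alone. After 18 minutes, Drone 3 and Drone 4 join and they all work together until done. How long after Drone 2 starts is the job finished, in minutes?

378/19 minutes

In the first 18 minutes Drone 2 alone does 18/24 = 3/4 of the job, leaving 1/4.
Once everyone is working, combined rate: 1/24 + 1/36 + 1/16 = (6 + 4 + 9)/144 = 19/144 per minute.
Remaining 1/4 at 19/144 per minute takes 36/19 minutes.
Total from the start = 18 + 36/19 = 378/19 minutes.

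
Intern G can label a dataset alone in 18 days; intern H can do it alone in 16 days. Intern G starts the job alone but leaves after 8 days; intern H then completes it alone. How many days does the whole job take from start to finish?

152/9 days

In 8 days intern G does 8/18 = 4/9 of the job, leaving 5/9.
Intern H works at 1/16 per day, so finishing takes 5/9 ÷ 1/16 = 80/9 days.
Total time = 8 + 80/9 = 152/9 days.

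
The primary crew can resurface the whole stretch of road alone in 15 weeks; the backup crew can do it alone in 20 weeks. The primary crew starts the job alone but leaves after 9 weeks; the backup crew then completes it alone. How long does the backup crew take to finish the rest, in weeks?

In 9 weeks the primary crew does 9/15 = 3/5 of the job, leaving 2/5.
The backup crew works at 1/20 per week, so finishing takes 2/5 ÷ 1/20 = 8 weeks.

8 weeks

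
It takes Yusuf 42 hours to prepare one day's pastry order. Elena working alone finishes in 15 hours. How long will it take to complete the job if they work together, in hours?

Combined rate: 1/42 + 1/15 = (5 + 14)/210 = 19/210 per hour.
Time = 1 ÷ (19/210) = 210/19 hours.

210/19 hours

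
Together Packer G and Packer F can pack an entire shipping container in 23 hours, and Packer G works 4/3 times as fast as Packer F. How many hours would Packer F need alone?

161/3 hours

Let Packer F's rate be r; then Packer G's rate is (4/3)r, so together (4/3 + 1)r = (7/3)r = 1/23.
Thus r = 3/161 per hour.
Packer F alone: 161/3 hours; Packer G alone: 161/4 hours.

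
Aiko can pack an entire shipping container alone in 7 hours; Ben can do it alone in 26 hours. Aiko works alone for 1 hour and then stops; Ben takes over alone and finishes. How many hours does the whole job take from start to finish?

163/7 hours

In 1 hour Aiko does 1/7 of the job, leaving 6/7.
Ben works at 1/26 per hour, so finishing takes 6/7 ÷ 1/26 = 156/7 hours.
Total time = 1 + 156/7 = 163/7 hours.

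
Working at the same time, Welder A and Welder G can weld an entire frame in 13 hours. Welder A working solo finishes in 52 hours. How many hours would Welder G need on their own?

52/3 hours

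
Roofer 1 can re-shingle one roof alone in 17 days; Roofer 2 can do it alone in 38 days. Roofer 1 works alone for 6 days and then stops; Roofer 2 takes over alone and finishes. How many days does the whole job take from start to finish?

520/17 days

In 6 days Roofer 1 does 6/17 of the job, leaving 11/17.
Roofer 2 works at 1/38 per day, so finishing takes 11/17 ÷ 1/38 = 418/17 days.
Total time = 6 + 418/17 = 520/17 days.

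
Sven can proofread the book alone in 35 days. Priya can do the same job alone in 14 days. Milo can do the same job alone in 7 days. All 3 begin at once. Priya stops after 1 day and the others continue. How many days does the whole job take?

In the first 1 day the combined rate is 17/70, so 17/70 of the job is done, leaving 53/70.
After Priya leaves the rate is 6/35 per day; the remaining 53/70 takes 53/12 days.
Total = 1 + 53/12 = 65/12 days.

65/12 days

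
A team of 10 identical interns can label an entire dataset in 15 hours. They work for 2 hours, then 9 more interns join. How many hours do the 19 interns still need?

130/19 hours

One intern does 1/150 of the job per hour.
After 2 hours with 10 interns, 2/15 is done (13/15 left).
With 19 interns the rate is 19/150, so the rest takes 13/15 ÷ 19/150 = 130/19 hours.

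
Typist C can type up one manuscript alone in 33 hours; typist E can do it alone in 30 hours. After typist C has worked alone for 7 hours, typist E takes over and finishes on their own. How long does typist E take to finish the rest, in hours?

260/11 hours

In 7 hours typist C does 7/33 of the job, leaving 26/33.
Typist E works at 1/30 per hour, so finishing takes 26/33 ÷ 1/30 = 260/11 hours.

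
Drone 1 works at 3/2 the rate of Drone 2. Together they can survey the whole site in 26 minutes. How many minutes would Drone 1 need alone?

130/3 minutes

Let Drone 2's rate be r; then Drone 1's rate is (3/2)r, so together (3/2 + 1)r = (5/2)r = 1/26.
Thus r = 1/65 per minute.
Drone 2 alone: 65 minutes; Drone 1 alone: 130/3 minutes.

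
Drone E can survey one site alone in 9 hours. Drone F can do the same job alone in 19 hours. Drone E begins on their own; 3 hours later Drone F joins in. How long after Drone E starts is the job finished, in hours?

99/14 hours

In the first 3 hours Drone E alone does 3/9 = 1/3 of the job, leaving 2/3.
Once everyone is working, combined rate: 1/9 + 1/19 = (19 + 9)/171 = 28/171 per hour.
Remaining 2/3 at 28/171 per hour takes 57/14 hours.
Total from the start = 3 + 57/14 = 99/14 hours.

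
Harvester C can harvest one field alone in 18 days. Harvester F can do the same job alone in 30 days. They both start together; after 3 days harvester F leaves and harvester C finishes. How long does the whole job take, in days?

81/5 days

In the first 3 days the combined rate is 4/45, so 4/15 of the job is done, leaving 11/15.
After harvester F leaves the rate is 1/18 per day; the remaining 11/15 takes 66/5 days.
Total = 3 + 66/5 = 81/5 days.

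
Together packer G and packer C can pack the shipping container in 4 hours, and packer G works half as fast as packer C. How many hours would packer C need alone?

Let packer C's rate be r; then packer G's rate is (1/2)r, so together (1/2 + 1)r = (3/2)r = 1/4.
Thus r = 1/6 per hour.
Packer C alone: 6 hours; packer G alone: 12 hours.

6 hours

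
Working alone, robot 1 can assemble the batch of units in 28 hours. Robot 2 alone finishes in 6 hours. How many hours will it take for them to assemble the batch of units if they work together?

Combined rate: 1/28 + 1/6 = (3 + 14)/84 = 17/84 per hour.
Time = 1 ÷ (17/84) = 84/17 hours.

84/17 hours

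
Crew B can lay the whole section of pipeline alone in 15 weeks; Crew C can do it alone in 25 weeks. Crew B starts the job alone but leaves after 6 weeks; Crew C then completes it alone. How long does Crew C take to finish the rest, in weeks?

15 weeks

In 6 weeks Crew B does 6/15 = 2/5 of the job, leaving 3/5.
Crew C works at 1/25 per week, so finishing takes 3/5 ÷ 1/25 = 15 weeks.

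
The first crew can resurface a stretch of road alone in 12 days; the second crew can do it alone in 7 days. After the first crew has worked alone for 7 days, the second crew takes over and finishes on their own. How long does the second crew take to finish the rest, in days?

35/12 days

In 7 days the first crew does 7/12 of the job, leaving 5/12.
The second crew works at 1/7 per day, so finishing takes 5/12 ÷ 1/7 = 35/12 days.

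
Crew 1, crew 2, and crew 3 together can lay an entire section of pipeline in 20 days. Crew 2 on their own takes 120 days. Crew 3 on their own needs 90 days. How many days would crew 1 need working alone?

Combined rate is 1/20 per day.
Known contribution: 1/120 + 1/90 = (3 + 4)/360 = 7/360 per day.
So crew 1's rate is 1/20 − 7/360 = 11/360, meaning 360/11 days alone.

360/11 days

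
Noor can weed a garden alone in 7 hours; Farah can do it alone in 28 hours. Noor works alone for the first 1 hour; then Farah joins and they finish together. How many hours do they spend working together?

In 1 hour Noor does 1/7 of the job, leaving 6/7.
Noor and Farah together work at 5/28 per hour, so finishing takes 6/7 ÷ 5/28 = 24/5 hours.

24/5 hours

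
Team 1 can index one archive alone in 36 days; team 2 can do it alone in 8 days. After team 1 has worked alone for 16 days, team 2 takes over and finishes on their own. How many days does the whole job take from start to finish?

184/9 days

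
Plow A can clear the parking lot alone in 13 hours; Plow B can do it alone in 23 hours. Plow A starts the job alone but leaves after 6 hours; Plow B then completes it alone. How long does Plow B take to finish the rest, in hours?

In 6 hours Plow A does 6/13 of the job, leaving 7/13.
Plow B works at 1/23 per hour, so finishing takes 7/13 ÷ 1/23 = 161/13 hours.

161/13 hours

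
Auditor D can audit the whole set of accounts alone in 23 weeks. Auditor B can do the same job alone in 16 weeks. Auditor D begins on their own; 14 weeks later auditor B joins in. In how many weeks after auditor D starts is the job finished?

In the first 14 weeks auditor D alone does 14/23 of the job, leaving 9/23.
Once everyone is working, combined rate: 1/23 + 1/16 = (16 + 23)/368 = 39/368 per week.
Remaining 9/23 at 39/368 per week takes 48/13 weeks.
Total from the start = 14 + 48/13 = 230/13 weeks.

230/13 weeks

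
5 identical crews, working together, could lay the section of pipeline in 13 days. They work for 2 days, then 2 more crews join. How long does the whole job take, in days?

69/7 days

One crew does 1/65 of the job per day.
After 2 days with 5 crews, 2/13 is done (11/13 left).
With 7 crews the rate is 7/65, so the rest takes 11/13 ÷ 7/65 = 55/7 days.
Total = 2 + 55/7 = 69/7 days.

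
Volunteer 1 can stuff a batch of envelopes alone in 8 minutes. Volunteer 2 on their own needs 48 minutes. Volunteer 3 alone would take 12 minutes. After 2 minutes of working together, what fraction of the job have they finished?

11/24

Combined rate: 1/8 + 1/48 + 1/12 = (6 + 1 + 4)/48 = 11/48 per minute.
In 2 minutes they complete 2·11/48 = 11/24 of the job.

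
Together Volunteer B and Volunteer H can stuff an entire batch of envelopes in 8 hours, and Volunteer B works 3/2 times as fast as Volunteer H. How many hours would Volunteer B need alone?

40/3 hours

Let Volunteer H's rate be r; then Volunteer B's rate is (3/2)r, so together (3/2 + 1)r = (5/2)r = 1/8.
Thus r = 1/20 per hour.
Volunteer H alone: 20 hours; Volunteer B alone: 40/3 hours.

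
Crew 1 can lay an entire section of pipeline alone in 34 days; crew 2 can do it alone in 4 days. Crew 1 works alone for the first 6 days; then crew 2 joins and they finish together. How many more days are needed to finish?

56/19 days

In 6 days crew 1 does 6/34 = 3/17 of the job, leaving 14/17.
Crew 1 and crew 2 together work at 19/68 per day, so finishing takes 14/17 ÷ 19/68 = 56/19 days.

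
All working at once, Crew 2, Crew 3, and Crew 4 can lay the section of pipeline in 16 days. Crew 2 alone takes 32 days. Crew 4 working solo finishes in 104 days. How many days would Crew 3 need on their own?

416/9 days

Combined rate is 1/16 per day.
Known contribution: 1/32 + 1/104 = (13 + 4)/416 = 17/416 per day.
So Crew 3's rate is 1/16 − 17/416 = 9/416, meaning 416/9 days alone.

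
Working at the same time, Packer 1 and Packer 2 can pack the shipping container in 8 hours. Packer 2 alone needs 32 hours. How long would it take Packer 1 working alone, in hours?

32/3 hours

Combined rate is 1/8 per hour.
Known contribution: 1/32 per hour.
So Packer 1's rate is 1/8 − 1/32 = 3/32, meaning 32/3 hours alone.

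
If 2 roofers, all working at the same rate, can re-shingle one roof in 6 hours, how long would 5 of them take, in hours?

Total work is 2·6 = 12 roofer-hours.
With 5 roofers: 12/5 hours.

12/5 hours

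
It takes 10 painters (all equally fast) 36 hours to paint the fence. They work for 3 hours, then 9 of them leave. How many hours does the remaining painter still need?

One painter does 1/360 of the job per hour.
After 3 hours with 10 painters, 1/12 is done (11/12 left).
With 1 painter the rate is 1/360, so the rest takes 11/12 ÷ 1/360 = 330 hours.

330 hours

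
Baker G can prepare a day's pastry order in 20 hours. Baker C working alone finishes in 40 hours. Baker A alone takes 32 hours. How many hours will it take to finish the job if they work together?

Combined rate: 1/20 + 1/40 + 1/32 = (8 + 4 + 5)/160 = 17/160 per hour.
Time = 1 ÷ (17/160) = 160/17 hours.

160/17 hours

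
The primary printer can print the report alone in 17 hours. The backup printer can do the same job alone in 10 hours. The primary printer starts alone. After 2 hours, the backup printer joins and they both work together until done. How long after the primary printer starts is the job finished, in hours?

68/9 hours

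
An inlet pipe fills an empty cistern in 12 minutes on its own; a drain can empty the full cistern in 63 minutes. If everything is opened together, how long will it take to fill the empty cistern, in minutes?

252/17 minutes

Net rate = 1/12 − 1/63 = (21 − 4)/252 = 17/252 per minute.
Filling time = 1 ÷ (17/252) = 252/17 minutes.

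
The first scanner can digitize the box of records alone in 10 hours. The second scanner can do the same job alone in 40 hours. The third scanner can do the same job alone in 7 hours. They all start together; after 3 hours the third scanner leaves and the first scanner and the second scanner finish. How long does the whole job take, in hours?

32/7 hours

In the first 3 hours the combined rate is 15/56, so 45/56 of the job is done, leaving 11/56.
After the third scanner leaves the rate is 1/8 per hour; the remaining 11/56 takes 11/7 hours.
Total = 3 + 11/7 = 32/7 hours.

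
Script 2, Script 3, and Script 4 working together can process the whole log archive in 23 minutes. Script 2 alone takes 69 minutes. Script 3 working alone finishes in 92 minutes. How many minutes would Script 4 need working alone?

Combined rate is 1/23 per minute.
Known contribution: 1/69 + 1/92 = (4 + 3)/276 = 7/276 per minute.
So Script 4's rate is 1/23 − 7/276 = 5/276, meaning 276/5 minutes alone.

276/5 minutes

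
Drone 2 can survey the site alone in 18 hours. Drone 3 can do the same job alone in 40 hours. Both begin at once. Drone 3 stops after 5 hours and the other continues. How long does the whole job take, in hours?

In the first 5 hours the combined rate is 29/360, so 29/72 of the job is done, leaving 43/72.
After drone 3 leaves the rate is 1/18 per hour; the remaining 43/72 takes 43/4 hours.
Total = 5 + 43/4 = 63/4 hours.

63/4 hours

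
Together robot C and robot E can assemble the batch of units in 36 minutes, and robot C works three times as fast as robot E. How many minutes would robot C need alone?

Let robot E's rate be r; then robot C's rate is 3r, so together (3 + 1)r = 4r = 1/36.
Thus r = 1/144 per minute.
Robot E alone: 144 minutes; robot C alone: 48 minutes.

48 minutes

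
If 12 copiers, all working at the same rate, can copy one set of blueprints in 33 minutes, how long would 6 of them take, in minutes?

Total work is 12·33 = 396 copier-minutes.
With 6 copiers: 396/6 = 66 minutes.

66 minutes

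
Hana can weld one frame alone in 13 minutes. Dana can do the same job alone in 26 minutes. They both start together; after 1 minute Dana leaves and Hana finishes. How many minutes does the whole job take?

25/2 minutes

In the first 1 minute the combined rate is 3/26, so 3/26 of the job is done, leaving 23/26.
After Dana leaves the rate is 1/13 per minute; the remaining 23/26 takes 23/2 minutes.
Total = 1 + 23/2 = 25/2 minutes.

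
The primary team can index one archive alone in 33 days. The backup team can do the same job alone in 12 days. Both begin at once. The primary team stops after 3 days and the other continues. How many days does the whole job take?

In the first 3 days the combined rate is 5/44, so 15/44 of the job is done, leaving 29/44.
After the primary team leaves the rate is 1/12 per day; the remaining 29/44 takes 87/11 days.
Total = 3 + 87/11 = 120/11 days.

120/11 days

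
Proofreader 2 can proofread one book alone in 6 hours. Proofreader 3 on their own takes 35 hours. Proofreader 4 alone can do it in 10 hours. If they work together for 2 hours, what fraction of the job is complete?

Combined rate: 1/6 + 1/35 + 1/10 = (35 + 6 + 21)/210 = 62/210 = 31/105 per hour.
In 2 hours they complete 2·31/105 = 62/105 of the job.

62/105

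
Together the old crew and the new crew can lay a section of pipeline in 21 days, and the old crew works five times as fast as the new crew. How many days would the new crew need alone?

126 days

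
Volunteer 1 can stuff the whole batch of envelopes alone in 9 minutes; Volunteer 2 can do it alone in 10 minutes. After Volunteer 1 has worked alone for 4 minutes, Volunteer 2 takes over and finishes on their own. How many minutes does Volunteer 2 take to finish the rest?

In 4 minutes Volunteer 1 does 4/9 of the job, leaving 5/9.
Volunteer 2 works at 1/10 per minute, so finishing takes 5/9 ÷ 1/10 = 50/9 minutes.

50/9 minutes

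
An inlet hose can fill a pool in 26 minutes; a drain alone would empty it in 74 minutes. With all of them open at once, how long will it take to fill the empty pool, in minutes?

481/12 minutes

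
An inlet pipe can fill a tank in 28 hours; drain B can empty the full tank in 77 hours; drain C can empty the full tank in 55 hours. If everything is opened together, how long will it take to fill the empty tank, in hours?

Net rate = 1/28 − 1/77 − 1/55 = (55 − 20 − 28)/1540 = 7/1540 = 1/220 per hour.
Filling time = 1 ÷ (1/220) = 220 hours.

220 hours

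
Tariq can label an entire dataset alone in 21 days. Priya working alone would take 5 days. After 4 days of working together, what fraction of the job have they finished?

104/105

Combined rate: 1/21 + 1/5 = (5 + 21)/105 = 26/105 per day.
In 4 days they complete 4·26/105 = 104/105 of the job.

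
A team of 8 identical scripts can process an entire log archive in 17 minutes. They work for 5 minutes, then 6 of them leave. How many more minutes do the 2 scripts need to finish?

48 minutes

One script does 1/136 of the job per minute.
After 5 minutes with 8 scripts, 5/17 is done (12/17 left).
With 2 scripts the rate is 2/136 = 1/68, so the rest takes 12/17 ÷ 1/68 = 48 minutes.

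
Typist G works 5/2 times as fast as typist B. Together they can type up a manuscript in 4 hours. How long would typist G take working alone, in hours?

Let typist B's rate be r; then typist G's rate is (5/2)r, so together (5/2 + 1)r = (7/2)r = 1/4.
Thus r = 1/14 per hour.
Typist B alone: 14 hours; typist G alone: 28/5 hours.

28/5 hours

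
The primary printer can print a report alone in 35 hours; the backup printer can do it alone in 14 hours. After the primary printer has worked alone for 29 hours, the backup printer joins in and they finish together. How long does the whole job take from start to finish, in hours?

In 29 hours the primary printer does 29/35 of the job, leaving 6/35.
The primary printer and the backup printer together work at 1/10 per hour, so finishing takes 6/35 ÷ 1/10 = 12/7 hours.
Total time = 29 + 12/7 = 215/7 hours.

215/7 hours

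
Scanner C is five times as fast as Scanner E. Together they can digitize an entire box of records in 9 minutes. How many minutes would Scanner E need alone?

54 minutes

Let Scanner E's rate be r; then Scanner C's rate is 5r, so together (5 + 1)r = 6r = 1/9.
Thus r = 1/54 per minute.
Scanner E alone: 54 minutes; Scanner C alone: 54/5 minutes.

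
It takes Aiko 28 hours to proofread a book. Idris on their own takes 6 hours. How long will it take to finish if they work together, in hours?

With two workers the combined time is the product over the sum: 28·6/(28+6) = 168/34 = 84/17 hours.

84/17 hours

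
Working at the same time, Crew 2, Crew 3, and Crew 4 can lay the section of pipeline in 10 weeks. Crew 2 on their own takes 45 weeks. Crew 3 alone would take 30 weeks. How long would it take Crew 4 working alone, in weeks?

45/2 weeks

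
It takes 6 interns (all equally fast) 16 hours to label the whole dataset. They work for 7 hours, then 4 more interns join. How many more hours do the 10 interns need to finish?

One intern does 1/96 of the job per hour.
After 7 hours with 6 interns, 7/16 is done (9/16 left).
With 10 interns the rate is 10/96 = 5/48, so the rest takes 9/16 ÷ 5/48 = 27/5 hours.

27/5 hours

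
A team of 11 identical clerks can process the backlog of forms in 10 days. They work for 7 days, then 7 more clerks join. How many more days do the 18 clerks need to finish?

One clerk does 1/110 of the job per day.
After 7 days with 11 clerks, 7/10 is done (3/10 left).
With 18 clerks the rate is 18/110 = 9/55, so the rest takes 3/10 ÷ 9/55 = 11/6 days.

11/6 days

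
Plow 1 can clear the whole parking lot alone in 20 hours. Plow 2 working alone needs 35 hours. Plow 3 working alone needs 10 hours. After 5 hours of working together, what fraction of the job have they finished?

Combined rate: 1/20 + 1/35 + 1/10 = (7 + 4 + 14)/140 = 25/140 = 5/28 per hour.
In 5 hours they complete 5·5/28 = 25/28 of the job.

25/28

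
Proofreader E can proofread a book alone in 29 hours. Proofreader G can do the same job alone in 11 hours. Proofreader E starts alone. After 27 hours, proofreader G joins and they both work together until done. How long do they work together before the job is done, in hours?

11/20 hours

In the first 27 hours proofreader E alone does 27/29 of the job, leaving 2/29.
Once everyone is working, combined rate: 1/29 + 1/11 = (11 + 29)/319 = 40/319 per hour.
Remaining 2/29 at 40/319 per hour takes 11/20 hours.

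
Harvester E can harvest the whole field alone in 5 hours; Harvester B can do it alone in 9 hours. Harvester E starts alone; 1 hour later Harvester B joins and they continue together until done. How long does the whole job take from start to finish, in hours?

25/7 hours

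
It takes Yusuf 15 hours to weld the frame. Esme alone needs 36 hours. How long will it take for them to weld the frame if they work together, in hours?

180/17 hours

Combined rate: 1/15 + 1/36 = (12 + 5)/180 = 17/180 per hour.
Time = 1 ÷ (17/180) = 180/17 hours.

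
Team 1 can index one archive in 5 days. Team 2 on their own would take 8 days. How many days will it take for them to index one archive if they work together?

Combined rate: 1/5 + 1/8 = (8 + 5)/40 = 13/40 per day.
Time = 1 ÷ (13/40) = 40/13 days.

40/13 days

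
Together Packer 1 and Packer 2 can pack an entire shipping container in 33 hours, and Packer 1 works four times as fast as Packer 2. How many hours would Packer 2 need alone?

Let Packer 2's rate be r; then Packer 1's rate is 4r, so together (4 + 1)r = 5r = 1/33.
Thus r = 1/165 per hour.
Packer 2 alone: 165 hours; Packer 1 alone: 165/4 hours.

165 hours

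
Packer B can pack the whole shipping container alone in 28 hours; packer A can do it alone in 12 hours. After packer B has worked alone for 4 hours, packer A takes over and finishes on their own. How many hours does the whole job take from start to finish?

100/7 hours

In 4 hours packer B does 4/28 = 1/7 of the job, leaving 6/7.
Packer A works at 1/12 per hour, so finishing takes 6/7 ÷ 1/12 = 72/7 hours.
Total time = 4 + 72/7 = 100/7 hours.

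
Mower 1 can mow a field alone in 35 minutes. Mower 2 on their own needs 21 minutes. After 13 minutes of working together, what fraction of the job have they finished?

104/105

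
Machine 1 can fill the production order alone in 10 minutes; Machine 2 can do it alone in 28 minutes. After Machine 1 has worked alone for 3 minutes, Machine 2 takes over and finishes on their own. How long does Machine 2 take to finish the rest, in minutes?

98/5 minutes

In 3 minutes Machine 1 does 3/10 of the job, leaving 7/10.
Machine 2 works at 1/28 per minute, so finishing takes 7/10 ÷ 1/28 = 98/5 minutes.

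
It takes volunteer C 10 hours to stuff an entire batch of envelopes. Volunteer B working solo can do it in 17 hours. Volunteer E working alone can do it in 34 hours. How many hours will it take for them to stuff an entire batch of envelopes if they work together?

Combined rate: 1/10 + 1/17 + 1/34 = (17 + 10 + 5)/170 = 32/170 = 16/85 per hour.
Time = 1 ÷ (16/85) = 85/16 hours.

85/16 hours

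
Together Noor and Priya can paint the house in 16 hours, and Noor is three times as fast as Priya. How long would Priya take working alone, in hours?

Let Priya's rate be r; then Noor's rate is 3r, so together (3 + 1)r = 4r = 1/16.
Thus r = 1/64 per hour.
Priya alone: 64 hours; Noor alone: 64/3 hours.

64 hours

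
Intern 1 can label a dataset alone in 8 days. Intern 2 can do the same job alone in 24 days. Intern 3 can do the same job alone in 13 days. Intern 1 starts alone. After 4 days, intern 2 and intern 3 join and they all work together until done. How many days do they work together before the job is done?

In the first 4 days intern 1 alone does 4/8 = 1/2 of the job, leaving 1/2.
Once everyone is working, combined rate: 1/8 + 1/24 + 1/13 = (39 + 13 + 24)/312 = 76/312 = 19/78 per day.
Remaining 1/2 at 19/78 per day takes 39/19 days.

39/19 days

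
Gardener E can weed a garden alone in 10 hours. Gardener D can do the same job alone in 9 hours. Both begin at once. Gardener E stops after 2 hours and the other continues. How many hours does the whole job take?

36/5 hours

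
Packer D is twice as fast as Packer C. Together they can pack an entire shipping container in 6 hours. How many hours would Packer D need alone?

Let Packer C's rate be r; then Packer D's rate is 2r, so together (2 + 1)r = 3r = 1/6.
Thus r = 1/18 per hour.
Packer C alone: 18 hours; Packer D alone: 9 hours.

9 hours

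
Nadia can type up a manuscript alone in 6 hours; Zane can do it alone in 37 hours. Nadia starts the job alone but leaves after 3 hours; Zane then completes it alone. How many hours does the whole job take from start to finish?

43/2 hours

In 3 hours Nadia does 3/6 = 1/2 of the job, leaving 1/2.
Zane works at 1/37 per hour, so finishing takes 1/2 ÷ 1/37 = 37/2 hours.
Total time = 3 + 37/2 = 43/2 hours.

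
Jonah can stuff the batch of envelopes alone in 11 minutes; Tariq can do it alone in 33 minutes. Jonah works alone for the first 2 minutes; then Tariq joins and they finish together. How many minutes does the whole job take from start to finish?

35/4 minutes

In 2 minutes Jonah does 2/11 of the job, leaving 9/11.
Jonah and Tariq together work at 4/33 per minute, so finishing takes 9/11 ÷ 4/33 = 27/4 minutes.
Total time = 2 + 27/4 = 35/4 minutes.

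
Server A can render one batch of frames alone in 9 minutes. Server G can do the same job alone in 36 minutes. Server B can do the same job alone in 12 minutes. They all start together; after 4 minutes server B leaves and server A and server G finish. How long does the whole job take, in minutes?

In the first 4 minutes the combined rate is 2/9, so 8/9 of the job is done, leaving 1/9.
After server B leaves the rate is 5/36 per minute; the remaining 1/9 takes 4/5 minutes.
Total = 4 + 4/5 = 24/5 minutes.

24/5 minutes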